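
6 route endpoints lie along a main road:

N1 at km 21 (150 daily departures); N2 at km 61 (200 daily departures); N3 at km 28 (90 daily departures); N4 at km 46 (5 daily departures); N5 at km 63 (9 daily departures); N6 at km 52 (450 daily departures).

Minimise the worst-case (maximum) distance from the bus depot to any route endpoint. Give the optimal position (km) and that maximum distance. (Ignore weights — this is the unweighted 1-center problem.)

location 42, max distance 21

The 1-center on a line is the midpoint of the two extreme points: leftmost at 21, rightmost at 63.
Optimal location = (21 + 63)/2 = 42; maximum distance = (63 − 21)/2 = 21.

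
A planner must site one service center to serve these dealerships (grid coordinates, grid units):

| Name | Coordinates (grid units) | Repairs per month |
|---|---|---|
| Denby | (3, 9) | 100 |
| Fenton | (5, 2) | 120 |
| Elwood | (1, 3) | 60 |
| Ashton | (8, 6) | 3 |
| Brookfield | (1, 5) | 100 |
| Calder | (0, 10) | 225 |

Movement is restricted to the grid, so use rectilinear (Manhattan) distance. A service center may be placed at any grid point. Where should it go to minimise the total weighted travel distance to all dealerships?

Manhattan distance separates: Σwᵢ(|x−xᵢ|+|y−yᵢ|) = Σwᵢ|x−xᵢ| + Σwᵢ|y−yᵢ|, so x and y are optimised independently as 1-D weighted medians.
Total weight W = 608; half = 304.
x-coordinate, sorted with cumulative weight:
  x=0 (Calder, w=225) cum 225
  x=1 (Elwood, w=60) cum 285
  x=1 (Brookfield, w=100) cum 385  ← median
  x=3 (Denby, w=100) cum 485
  x=5 (Fenton, w=120) cum 605
  x=8 (Ashton, w=3) cum 608
⇒ x* = 1
y-coordinate, sorted with cumulative weight:
  y=2 (Fenton, w=120) cum 120
  y=3 (Elwood, w=60) cum 180
  y=5 (Brookfield, w=100) cum 280
  y=6 (Ashton, w=3) cum 283
  y=9 (Denby, w=100) cum 383  ← median
  y=10 (Calder, w=225) cum 608
⇒ y* = 9

(1, 9)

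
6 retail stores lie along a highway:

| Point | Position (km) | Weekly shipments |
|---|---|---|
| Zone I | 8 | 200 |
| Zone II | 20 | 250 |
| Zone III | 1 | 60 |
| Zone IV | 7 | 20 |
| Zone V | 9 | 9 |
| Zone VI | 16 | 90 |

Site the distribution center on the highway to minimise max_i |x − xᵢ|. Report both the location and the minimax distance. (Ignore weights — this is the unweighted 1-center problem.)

The 1-center on a line is the midpoint of the two extreme points: leftmost at 1, rightmost at 20.
Optimal location = (1 + 20)/2 = 10.5; maximum distance = (20 − 1)/2 = 9.5.

location 10.5, max distance 9.5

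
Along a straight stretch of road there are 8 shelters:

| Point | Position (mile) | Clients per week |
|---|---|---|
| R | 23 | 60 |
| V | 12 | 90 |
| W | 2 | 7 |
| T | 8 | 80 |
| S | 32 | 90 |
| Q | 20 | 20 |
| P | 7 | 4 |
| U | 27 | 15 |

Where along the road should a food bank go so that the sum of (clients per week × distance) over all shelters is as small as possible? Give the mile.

For a sum of weighted absolute distances on a line, the optimum is the weighted median (not the mean). Total weight W = 366; half-weight = 183.
Sort by position and accumulate weight:
  mile 2 (W, w=7) → cum 7
  mile 7 (P, w=4) → cum 11
  mile 8 (T, w=80) → cum 91
  mile 12 (V, w=90) → cum 181
  mile 20 (Q, w=20) → cum 201  ≥ 183 → median here
  mile 23 (R, w=60) → cum 261
  mile 27 (U, w=15) → cum 276
  mile 32 (S, w=90) → cum 366
Optimal location: mile 20.

x = 20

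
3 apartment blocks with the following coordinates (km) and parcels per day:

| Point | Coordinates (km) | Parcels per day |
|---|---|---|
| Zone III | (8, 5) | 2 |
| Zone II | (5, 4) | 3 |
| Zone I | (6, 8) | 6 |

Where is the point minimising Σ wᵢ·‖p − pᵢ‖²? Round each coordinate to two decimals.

The minimiser of Σwᵢ‖p−pᵢ‖² is the weighted centroid p* = (Σwᵢpᵢ)/(Σwᵢ).
Σwᵢ = 11.
Σwᵢxᵢ = 2·8 + 3·5 + 6·6 = 67.
Σwᵢyᵢ = 2·5 + 3·4 + 6·8 = 70.
x* = 67/11 = 6.09, y* = 70/11 = 6.36.

(6.09, 6.36)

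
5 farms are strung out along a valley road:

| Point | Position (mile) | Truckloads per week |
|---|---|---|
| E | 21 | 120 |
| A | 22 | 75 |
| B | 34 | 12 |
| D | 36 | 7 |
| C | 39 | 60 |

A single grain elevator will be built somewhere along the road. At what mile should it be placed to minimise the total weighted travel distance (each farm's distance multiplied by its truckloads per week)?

x = 22

For a sum of weighted absolute distances on a line, the optimum is the weighted median (not the mean). Total weight W = 274; half-weight = 137.
Sort by position and accumulate weight:
  mile 21 (E, w=120) → cum 120
  mile 22 (A, w=75) → cum 195  ≥ 137 → median here
  mile 34 (B, w=12) → cum 207
  mile 36 (D, w=7) → cum 214
  mile 39 (C, w=60) → cum 274
Optimal location: mile 22.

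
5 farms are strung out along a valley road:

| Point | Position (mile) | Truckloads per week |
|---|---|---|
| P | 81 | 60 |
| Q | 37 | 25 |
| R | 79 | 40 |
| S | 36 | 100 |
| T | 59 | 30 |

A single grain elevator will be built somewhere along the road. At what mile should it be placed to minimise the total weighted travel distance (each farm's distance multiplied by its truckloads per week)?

For a sum of weighted absolute distances on a line, the optimum is the weighted median (not the mean). Total weight W = 255; half-weight = 127.5.
Sort by position and accumulate weight:
  mile 36 (S, w=100) → cum 100
  mile 37 (Q, w=25) → cum 125
  mile 59 (T, w=30) → cum 155  ≥ 127.5 → median here
  mile 79 (R, w=40) → cum 195
  mile 81 (P, w=60) → cum 255
Optimal location: mile 59.

x = 59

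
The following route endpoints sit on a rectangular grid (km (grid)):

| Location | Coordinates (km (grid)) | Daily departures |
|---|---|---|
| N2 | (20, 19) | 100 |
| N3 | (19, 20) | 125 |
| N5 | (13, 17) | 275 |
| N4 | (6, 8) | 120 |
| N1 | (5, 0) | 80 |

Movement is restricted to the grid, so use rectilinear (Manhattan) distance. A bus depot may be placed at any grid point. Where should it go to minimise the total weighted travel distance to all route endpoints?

Manhattan distance separates: Σwᵢ(|x−xᵢ|+|y−yᵢ|) = Σwᵢ|x−xᵢ| + Σwᵢ|y−yᵢ|, so x and y are optimised independently as 1-D weighted medians.
Total weight W = 700; half = 350.
x-coordinate, sorted with cumulative weight:
  x=5 (N1, w=80) cum 80
  x=6 (N4, w=120) cum 200
  x=13 (N5, w=275) cum 475  ← median
  x=19 (N3, w=125) cum 600
  x=20 (N2, w=100) cum 700
⇒ x* = 13
y-coordinate, sorted with cumulative weight:
  y=0 (N1, w=80) cum 80
  y=8 (N4, w=120) cum 200
  y=17 (N5, w=275) cum 475  ← median
  y=19 (N2, w=100) cum 575
  y=20 (N3, w=125) cum 700
⇒ y* = 17

(13, 17)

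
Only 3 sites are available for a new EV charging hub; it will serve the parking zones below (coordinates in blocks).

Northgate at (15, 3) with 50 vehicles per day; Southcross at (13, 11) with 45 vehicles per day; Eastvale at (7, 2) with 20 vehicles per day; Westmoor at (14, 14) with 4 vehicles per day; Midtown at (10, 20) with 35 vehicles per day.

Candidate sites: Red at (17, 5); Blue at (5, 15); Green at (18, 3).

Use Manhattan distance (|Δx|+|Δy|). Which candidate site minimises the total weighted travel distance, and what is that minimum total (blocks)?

Total weighted distance at each candidate:
  Red (17, 5): total = 1728
  Blue (5, 15): total = 2330
  Green (18, 3): total = 1910
Minimum is at Red with total 1728 blocks.

Red, total 1728 blocks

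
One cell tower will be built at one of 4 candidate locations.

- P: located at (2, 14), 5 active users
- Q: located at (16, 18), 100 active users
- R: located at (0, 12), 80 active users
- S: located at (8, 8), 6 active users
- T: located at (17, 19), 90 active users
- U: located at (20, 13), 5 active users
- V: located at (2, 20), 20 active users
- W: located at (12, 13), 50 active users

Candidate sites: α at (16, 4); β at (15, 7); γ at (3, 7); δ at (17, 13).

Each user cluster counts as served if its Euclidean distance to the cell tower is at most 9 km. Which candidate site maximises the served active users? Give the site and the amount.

δ, covering 245

Coverage radius r = 9 km; a point is covered iff (Δx)²+(Δy)² ≤ 9² = 81.
  α (16, 4): covers {S} → 6
  β (15, 7): covers {S, U, W} → 61
  γ (3, 7): covers {P, R, S} → 91
  δ (17, 13): covers {Q, T, U, W} → 245
Maximum coverage at δ: 245 active users.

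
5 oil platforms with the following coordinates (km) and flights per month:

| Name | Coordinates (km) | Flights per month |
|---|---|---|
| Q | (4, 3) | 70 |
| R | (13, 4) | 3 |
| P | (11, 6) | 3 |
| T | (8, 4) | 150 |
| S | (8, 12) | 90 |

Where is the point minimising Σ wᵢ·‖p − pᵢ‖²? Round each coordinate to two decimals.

(7.19, 6.08)

The minimiser of Σwᵢ‖p−pᵢ‖² is the weighted centroid p* = (Σwᵢpᵢ)/(Σwᵢ).
Σwᵢ = 316.
Σwᵢxᵢ = 70·4 + 3·13 + 3·11 + 150·8 + 90·8 = 2272.
Σwᵢyᵢ = 70·3 + 3·4 + 3·6 + 150·4 + 90·12 = 1920.
x* = 2272/316 = 7.19, y* = 1920/316 = 6.08.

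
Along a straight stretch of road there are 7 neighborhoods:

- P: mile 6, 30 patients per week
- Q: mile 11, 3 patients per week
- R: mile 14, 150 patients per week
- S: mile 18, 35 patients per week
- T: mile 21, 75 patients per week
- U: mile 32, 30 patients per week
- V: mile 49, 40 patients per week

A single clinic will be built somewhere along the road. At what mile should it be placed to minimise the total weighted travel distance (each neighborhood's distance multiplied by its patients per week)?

For a sum of weighted absolute distances on a line, the optimum is the weighted median (not the mean). Total weight W = 363; half-weight = 181.5.
Sort by position and accumulate weight:
  mile 6 (P, w=30) → cum 30
  mile 11 (Q, w=3) → cum 33
  mile 14 (R, w=150) → cum 183  ≥ 181.5 → median here
  mile 18 (S, w=35) → cum 218
  mile 21 (T, w=75) → cum 293
  mile 32 (U, w=30) → cum 323
  mile 49 (V, w=40) → cum 363
Optimal location: mile 14.

x = 14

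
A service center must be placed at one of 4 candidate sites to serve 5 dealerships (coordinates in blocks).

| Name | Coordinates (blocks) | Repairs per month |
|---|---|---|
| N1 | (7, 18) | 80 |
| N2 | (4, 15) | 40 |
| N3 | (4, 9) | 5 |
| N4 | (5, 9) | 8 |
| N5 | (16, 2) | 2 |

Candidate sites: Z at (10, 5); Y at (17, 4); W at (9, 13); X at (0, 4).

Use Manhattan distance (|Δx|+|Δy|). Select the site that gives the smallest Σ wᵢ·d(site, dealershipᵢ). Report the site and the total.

Total weighted distance at each candidate:
  Z (10, 5): total = 2060
  Y (17, 4): total = 3112
  W (9, 13): total = 985
  X (0, 4): total = 2441
Minimum is at W with total 985 blocks.

W, total 985 blocks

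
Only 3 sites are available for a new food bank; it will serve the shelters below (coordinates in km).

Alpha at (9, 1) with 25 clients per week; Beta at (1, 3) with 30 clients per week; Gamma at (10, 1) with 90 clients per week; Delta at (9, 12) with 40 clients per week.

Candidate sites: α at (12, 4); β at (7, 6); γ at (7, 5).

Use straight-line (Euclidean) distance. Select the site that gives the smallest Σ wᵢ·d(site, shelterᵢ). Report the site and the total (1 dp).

γ, total 1042.7 km

Total weighted distance at each candidate:
  α (12, 4): total = 1103.7
  β (7, 6): total = 1113.6
  γ (7, 5): total = 1042.7
Minimum is at γ with total 1042.7 km.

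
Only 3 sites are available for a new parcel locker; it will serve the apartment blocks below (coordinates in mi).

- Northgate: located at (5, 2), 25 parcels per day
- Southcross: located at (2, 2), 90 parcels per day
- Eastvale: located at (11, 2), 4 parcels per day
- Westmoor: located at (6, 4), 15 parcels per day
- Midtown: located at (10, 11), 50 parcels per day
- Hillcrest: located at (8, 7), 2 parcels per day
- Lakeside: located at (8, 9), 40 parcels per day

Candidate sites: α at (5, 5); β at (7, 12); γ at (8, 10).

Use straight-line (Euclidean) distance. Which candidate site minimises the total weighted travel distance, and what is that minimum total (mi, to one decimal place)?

α, total 1102.6 mi

Total weighted distance at each candidate:
  α (5, 5): total = 1102.6
  β (7, 12): total = 1720.0
  γ (8, 10): total = 1400.4
Minimum is at α with total 1102.6 mi.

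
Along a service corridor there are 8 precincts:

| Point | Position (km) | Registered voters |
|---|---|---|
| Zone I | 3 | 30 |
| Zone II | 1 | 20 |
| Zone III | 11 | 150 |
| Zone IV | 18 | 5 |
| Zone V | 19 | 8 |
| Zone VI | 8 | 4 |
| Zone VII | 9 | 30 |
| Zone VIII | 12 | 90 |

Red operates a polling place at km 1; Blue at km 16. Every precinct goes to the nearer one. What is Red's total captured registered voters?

54

The indifferent point is the midpoint (1+16)/2 = 8.5; precincts left of it (closer to Red at 1) go to Red, those right go to Blue.
  Zone II at 1 (w=20) → Red
  Zone I at 3 (w=30) → Red
  Zone VI at 8 (w=4) → Red
  Zone VII at 9 (w=30) → Blue
  Zone III at 11 (w=150) → Blue
  Zone VIII at 12 (w=90) → Blue
  Zone IV at 18 (w=5) → Blue
  Zone V at 19 (w=8) → Blue
Red captures 54; Blue captures 283.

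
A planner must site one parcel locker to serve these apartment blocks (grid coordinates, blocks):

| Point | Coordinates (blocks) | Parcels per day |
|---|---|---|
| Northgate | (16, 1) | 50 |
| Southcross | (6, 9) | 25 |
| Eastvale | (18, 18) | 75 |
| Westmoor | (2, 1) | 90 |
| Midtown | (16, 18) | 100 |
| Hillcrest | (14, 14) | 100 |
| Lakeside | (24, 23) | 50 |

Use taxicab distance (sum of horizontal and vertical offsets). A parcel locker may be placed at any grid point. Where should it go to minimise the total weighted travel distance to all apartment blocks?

(16, 14)

Manhattan distance separates: Σwᵢ(|x−xᵢ|+|y−yᵢ|) = Σwᵢ|x−xᵢ| + Σwᵢ|y−yᵢ|, so x and y are optimised independently as 1-D weighted medians.
Total weight W = 490; half = 245.
x-coordinate, sorted with cumulative weight:
  x=2 (Westmoor, w=90) cum 90
  x=6 (Southcross, w=25) cum 115
  x=14 (Hillcrest, w=100) cum 215
  x=16 (Northgate, w=50) cum 265  ← median
  x=16 (Midtown, w=100) cum 365
  x=18 (Eastvale, w=75) cum 440
  x=24 (Lakeside, w=50) cum 490
⇒ x* = 16
y-coordinate, sorted with cumulative weight:
  y=1 (Northgate, w=50) cum 50
  y=1 (Westmoor, w=90) cum 140
  y=9 (Southcross, w=25) cum 165
  y=14 (Hillcrest, w=100) cum 265  ← median
  y=18 (Eastvale, w=75) cum 340
  y=18 (Midtown, w=100) cum 440
  y=23 (Lakeside, w=50) cum 490
⇒ y* = 14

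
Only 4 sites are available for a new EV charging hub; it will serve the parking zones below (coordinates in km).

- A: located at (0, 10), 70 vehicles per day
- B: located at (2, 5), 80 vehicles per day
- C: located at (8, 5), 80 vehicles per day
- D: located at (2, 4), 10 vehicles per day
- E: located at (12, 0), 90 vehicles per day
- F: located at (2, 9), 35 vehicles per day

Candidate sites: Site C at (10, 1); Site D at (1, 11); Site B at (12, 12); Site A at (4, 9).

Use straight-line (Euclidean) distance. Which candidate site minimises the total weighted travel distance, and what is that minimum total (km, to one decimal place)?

Total weighted distance at each candidate:
  Site C (10, 1): total = 2697.7
  Site D (1, 11): total = 2872.2
  Site B (12, 12): total = 4046.6
  Site A (4, 9): total = 2306.5
Minimum is at Site A with total 2306.5 km.

Site A, total 2306.5 km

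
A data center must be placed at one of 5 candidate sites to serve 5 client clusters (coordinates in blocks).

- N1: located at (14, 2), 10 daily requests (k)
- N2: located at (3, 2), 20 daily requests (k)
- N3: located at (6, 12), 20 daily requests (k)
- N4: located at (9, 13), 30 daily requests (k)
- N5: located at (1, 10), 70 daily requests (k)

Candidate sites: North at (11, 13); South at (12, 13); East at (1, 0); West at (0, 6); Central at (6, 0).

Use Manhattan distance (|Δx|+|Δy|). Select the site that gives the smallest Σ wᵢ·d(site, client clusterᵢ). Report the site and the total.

West, total 1390 blocks

Total weighted distance at each candidate:
  North (11, 13): total = 1610
  South (12, 13): total = 1740
  East (1, 0): total = 1900
  West (0, 6): total = 1390
  Central (6, 0): total = 1970
Minimum is at West with total 1390 blocks.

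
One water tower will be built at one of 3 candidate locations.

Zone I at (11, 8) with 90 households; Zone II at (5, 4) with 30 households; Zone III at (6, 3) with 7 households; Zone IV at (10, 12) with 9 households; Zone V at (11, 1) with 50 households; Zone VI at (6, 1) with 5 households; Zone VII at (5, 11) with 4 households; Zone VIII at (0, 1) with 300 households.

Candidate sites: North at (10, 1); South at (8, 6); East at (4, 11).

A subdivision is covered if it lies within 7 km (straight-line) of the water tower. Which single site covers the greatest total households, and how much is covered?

South, covering 195

Coverage radius r = 7 km; a point is covered iff (Δx)²+(Δy)² ≤ 7² = 49.
  North (10, 1): covers {Zone II, Zone III, Zone V, Zone VI} → 92
  South (8, 6): covers {Zone I, Zone II, Zone III, Zone IV, Zone V, Zone VI, Zone VII} → 195
  East (4, 11): covers {Zone IV, Zone VII} → 13
Maximum coverage at South: 195 households.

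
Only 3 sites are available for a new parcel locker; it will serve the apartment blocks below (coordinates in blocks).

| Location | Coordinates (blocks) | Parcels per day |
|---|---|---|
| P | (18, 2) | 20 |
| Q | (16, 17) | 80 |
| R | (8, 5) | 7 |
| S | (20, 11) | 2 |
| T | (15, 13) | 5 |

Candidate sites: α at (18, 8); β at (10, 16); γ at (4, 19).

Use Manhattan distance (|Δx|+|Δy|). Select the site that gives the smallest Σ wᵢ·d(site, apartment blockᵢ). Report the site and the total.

α, total 1141 blocks

Total weighted distance at each candidate:
  α (18, 8): total = 1141
  β (10, 16): total = 1161
  γ (4, 19): total = 1999
Minimum is at α with total 1141 blocks.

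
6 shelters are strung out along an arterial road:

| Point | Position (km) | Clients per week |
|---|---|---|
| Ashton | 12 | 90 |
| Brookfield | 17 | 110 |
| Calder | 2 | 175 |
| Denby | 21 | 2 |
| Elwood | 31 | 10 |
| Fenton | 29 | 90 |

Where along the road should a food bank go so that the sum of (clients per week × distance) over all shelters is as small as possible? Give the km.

For a sum of weighted absolute distances on a line, the optimum is the weighted median (not the mean). Total weight W = 477; half-weight = 238.5.
Sort by position and accumulate weight:
  km 2 (Calder, w=175) → cum 175
  km 12 (Ashton, w=90) → cum 265  ≥ 238.5 → median here
  km 17 (Brookfield, w=110) → cum 375
  km 21 (Denby, w=2) → cum 377
  km 29 (Fenton, w=90) → cum 467
  km 31 (Elwood, w=10) → cum 477
Optimal location: km 12.

x = 12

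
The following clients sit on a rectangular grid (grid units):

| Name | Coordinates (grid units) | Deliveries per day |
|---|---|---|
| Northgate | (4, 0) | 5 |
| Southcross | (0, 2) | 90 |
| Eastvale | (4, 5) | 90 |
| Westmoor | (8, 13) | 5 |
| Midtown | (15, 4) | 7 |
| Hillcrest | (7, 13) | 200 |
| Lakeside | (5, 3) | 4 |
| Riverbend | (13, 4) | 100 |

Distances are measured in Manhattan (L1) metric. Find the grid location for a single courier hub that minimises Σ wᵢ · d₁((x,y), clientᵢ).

(7, 5)

Manhattan distance separates: Σwᵢ(|x−xᵢ|+|y−yᵢ|) = Σwᵢ|x−xᵢ| + Σwᵢ|y−yᵢ|, so x and y are optimised independently as 1-D weighted medians.
Total weight W = 501; half = 250.5.
x-coordinate, sorted with cumulative weight:
  x=0 (Southcross, w=90) cum 90
  x=4 (Northgate, w=5) cum 95
  x=4 (Eastvale, w=90) cum 185
  x=5 (Lakeside, w=4) cum 189
  x=7 (Hillcrest, w=200) cum 389  ← median
  x=8 (Westmoor, w=5) cum 394
  x=13 (Riverbend, w=100) cum 494
  x=15 (Midtown, w=7) cum 501
⇒ x* = 7
y-coordinate, sorted with cumulative weight:
  y=0 (Northgate, w=5) cum 5
  y=2 (Southcross, w=90) cum 95
  y=3 (Lakeside, w=4) cum 99
  y=4 (Midtown, w=7) cum 106
  y=4 (Riverbend, w=100) cum 206
  y=5 (Eastvale, w=90) cum 296  ← median
  y=13 (Westmoor, w=5) cum 301
  y=13 (Hillcrest, w=200) cum 501
⇒ y* = 5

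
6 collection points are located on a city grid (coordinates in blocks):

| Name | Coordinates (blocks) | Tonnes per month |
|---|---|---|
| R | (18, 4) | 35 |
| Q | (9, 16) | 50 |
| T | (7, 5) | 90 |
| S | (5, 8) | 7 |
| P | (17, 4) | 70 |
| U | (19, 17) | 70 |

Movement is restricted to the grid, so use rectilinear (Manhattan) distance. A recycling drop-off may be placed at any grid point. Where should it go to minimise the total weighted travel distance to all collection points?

(17, 5)

Manhattan distance separates: Σwᵢ(|x−xᵢ|+|y−yᵢ|) = Σwᵢ|x−xᵢ| + Σwᵢ|y−yᵢ|, so x and y are optimised independently as 1-D weighted medians.
Total weight W = 322; half = 161.
x-coordinate, sorted with cumulative weight:
  x=5 (S, w=7) cum 7
  x=7 (T, w=90) cum 97
  x=9 (Q, w=50) cum 147
  x=17 (P, w=70) cum 217  ← median
  x=18 (R, w=35) cum 252
  x=19 (U, w=70) cum 322
⇒ x* = 17
y-coordinate, sorted with cumulative weight:
  y=4 (R, w=35) cum 35
  y=4 (P, w=70) cum 105
  y=5 (T, w=90) cum 195  ← median
  y=8 (S, w=7) cum 202
  y=16 (Q, w=50) cum 252
  y=17 (U, w=70) cum 322
⇒ y* = 5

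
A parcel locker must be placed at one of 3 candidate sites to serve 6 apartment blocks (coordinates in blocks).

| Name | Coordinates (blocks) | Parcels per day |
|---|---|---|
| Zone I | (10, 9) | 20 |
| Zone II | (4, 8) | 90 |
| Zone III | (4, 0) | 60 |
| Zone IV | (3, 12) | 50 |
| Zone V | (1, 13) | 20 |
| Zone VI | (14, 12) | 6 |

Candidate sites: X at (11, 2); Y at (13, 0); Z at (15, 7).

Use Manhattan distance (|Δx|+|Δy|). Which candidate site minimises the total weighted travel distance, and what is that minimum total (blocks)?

X, total 3268 blocks

Total weighted distance at each candidate:
  X (11, 2): total = 3268
  Y (13, 0): total = 3988
  Z (15, 7): total = 3586
Minimum is at X with total 3268 blocks.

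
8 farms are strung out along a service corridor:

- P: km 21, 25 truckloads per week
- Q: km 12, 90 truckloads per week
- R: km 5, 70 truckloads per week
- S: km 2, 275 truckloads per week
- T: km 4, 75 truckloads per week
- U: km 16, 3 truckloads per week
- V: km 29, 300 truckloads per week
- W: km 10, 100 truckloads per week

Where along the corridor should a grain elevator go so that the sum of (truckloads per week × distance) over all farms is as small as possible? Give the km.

For a sum of weighted absolute distances on a line, the optimum is the weighted median (not the mean). Total weight W = 938; half-weight = 469.
Sort by position and accumulate weight:
  km 2 (S, w=275) → cum 275
  km 4 (T, w=75) → cum 350
  km 5 (R, w=70) → cum 420
  km 10 (W, w=100) → cum 520  ≥ 469 → median here
  km 12 (Q, w=90) → cum 610
  km 16 (U, w=3) → cum 613
  km 21 (P, w=25) → cum 638
  km 29 (V, w=300) → cum 938
Optimal location: km 10.

x = 10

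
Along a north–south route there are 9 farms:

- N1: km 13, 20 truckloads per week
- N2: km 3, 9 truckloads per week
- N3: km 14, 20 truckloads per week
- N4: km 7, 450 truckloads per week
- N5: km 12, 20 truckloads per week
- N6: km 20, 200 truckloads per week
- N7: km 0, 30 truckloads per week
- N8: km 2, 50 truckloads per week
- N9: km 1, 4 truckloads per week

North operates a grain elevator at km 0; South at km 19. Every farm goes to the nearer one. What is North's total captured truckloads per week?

543

The indifferent point is the midpoint (0+19)/2 = 9.5; farms left of it (closer to North at 0) go to North, those right go to South.
  N7 at 0 (w=30) → North
  N9 at 1 (w=4) → North
  N8 at 2 (w=50) → North
  N2 at 3 (w=9) → North
  N4 at 7 (w=450) → North
  N5 at 12 (w=20) → South
  N1 at 13 (w=20) → South
  N3 at 14 (w=20) → South
  N6 at 20 (w=200) → South
North captures 543; South captures 260.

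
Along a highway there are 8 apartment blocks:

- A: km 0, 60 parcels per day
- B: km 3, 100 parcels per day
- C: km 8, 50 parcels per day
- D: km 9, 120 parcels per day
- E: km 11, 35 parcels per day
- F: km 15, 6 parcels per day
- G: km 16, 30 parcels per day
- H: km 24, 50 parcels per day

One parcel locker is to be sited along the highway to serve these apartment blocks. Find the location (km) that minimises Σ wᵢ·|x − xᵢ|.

x = 9

For a sum of weighted absolute distances on a line, the optimum is the weighted median (not the mean). Total weight W = 451; half-weight = 225.5.
Sort by position and accumulate weight:
  km 0 (A, w=60) → cum 60
  km 3 (B, w=100) → cum 160
  km 8 (C, w=50) → cum 210
  km 9 (D, w=120) → cum 330  ≥ 225.5 → median here
  km 11 (E, w=35) → cum 365
  km 15 (F, w=6) → cum 371
  km 16 (G, w=30) → cum 401
  km 24 (H, w=50) → cum 451
Optimal location: km 9.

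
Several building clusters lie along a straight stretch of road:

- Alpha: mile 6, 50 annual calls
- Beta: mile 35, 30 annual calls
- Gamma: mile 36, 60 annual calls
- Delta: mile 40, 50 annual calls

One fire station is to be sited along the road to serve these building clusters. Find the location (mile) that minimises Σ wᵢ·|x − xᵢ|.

x = 36

For a sum of weighted absolute distances on a line, the optimum is the weighted median (not the mean). Total weight W = 190; half-weight = 95.
Sort by position and accumulate weight:
  mile 6 (Alpha, w=50) → cum 50
  mile 35 (Beta, w=30) → cum 80
  mile 36 (Gamma, w=60) → cum 140  ≥ 95 → median here
  mile 40 (Delta, w=50) → cum 190
Optimal location: mile 36.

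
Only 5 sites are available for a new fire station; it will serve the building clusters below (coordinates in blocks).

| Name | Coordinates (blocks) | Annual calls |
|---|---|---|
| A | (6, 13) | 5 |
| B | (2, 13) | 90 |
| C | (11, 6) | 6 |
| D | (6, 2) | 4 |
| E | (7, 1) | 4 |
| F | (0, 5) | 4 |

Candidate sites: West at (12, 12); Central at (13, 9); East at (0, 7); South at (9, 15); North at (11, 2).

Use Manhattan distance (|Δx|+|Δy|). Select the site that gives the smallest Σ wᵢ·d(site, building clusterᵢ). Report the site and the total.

Total weighted distance at each candidate:
  West (12, 12): total = 1271
  Central (13, 9): total = 1615
  East (0, 7): total = 956
  South (9, 15): total = 1105
  North (11, 2): total = 2000
Minimum is at East with total 956 blocks.

East, total 956 blocks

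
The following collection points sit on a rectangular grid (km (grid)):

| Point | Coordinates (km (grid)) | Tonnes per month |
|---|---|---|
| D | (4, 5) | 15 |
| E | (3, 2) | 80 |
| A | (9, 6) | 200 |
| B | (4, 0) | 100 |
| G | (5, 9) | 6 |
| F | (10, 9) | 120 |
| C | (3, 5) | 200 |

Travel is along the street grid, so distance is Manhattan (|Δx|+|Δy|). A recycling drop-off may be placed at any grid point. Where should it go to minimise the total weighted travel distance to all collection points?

Manhattan distance separates: Σwᵢ(|x−xᵢ|+|y−yᵢ|) = Σwᵢ|x−xᵢ| + Σwᵢ|y−yᵢ|, so x and y are optimised independently as 1-D weighted medians.
Total weight W = 721; half = 360.5.
x-coordinate, sorted with cumulative weight:
  x=3 (E, w=80) cum 80
  x=3 (C, w=200) cum 280
  x=4 (D, w=15) cum 295
  x=4 (B, w=100) cum 395  ← median
  x=5 (G, w=6) cum 401
  x=9 (A, w=200) cum 601
  x=10 (F, w=120) cum 721
⇒ x* = 4
y-coordinate, sorted with cumulative weight:
  y=0 (B, w=100) cum 100
  y=2 (E, w=80) cum 180
  y=5 (D, w=15) cum 195
  y=5 (C, w=200) cum 395  ← median
  y=6 (A, w=200) cum 595
  y=9 (G, w=6) cum 601
  y=9 (F, w=120) cum 721
⇒ y* = 5

(4, 5)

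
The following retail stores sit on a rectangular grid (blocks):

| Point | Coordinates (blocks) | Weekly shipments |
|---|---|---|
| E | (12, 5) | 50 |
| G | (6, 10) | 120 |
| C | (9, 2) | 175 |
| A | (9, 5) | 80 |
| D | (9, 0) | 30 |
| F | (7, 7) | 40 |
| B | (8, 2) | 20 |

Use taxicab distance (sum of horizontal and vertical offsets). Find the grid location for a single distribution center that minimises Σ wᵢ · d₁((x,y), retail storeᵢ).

(9, 5)

Manhattan distance separates: Σwᵢ(|x−xᵢ|+|y−yᵢ|) = Σwᵢ|x−xᵢ| + Σwᵢ|y−yᵢ|, so x and y are optimised independently as 1-D weighted medians.
Total weight W = 515; half = 257.5.
x-coordinate, sorted with cumulative weight:
  x=6 (G, w=120) cum 120
  x=7 (F, w=40) cum 160
  x=8 (B, w=20) cum 180
  x=9 (C, w=175) cum 355  ← median
  x=9 (A, w=80) cum 435
  x=9 (D, w=30) cum 465
  x=12 (E, w=50) cum 515
⇒ x* = 9
y-coordinate, sorted with cumulative weight:
  y=0 (D, w=30) cum 30
  y=2 (C, w=175) cum 205
  y=2 (B, w=20) cum 225
  y=5 (E, w=50) cum 275  ← median
  y=5 (A, w=80) cum 355
  y=7 (F, w=40) cum 395
  y=10 (G, w=120) cum 515
⇒ y* = 5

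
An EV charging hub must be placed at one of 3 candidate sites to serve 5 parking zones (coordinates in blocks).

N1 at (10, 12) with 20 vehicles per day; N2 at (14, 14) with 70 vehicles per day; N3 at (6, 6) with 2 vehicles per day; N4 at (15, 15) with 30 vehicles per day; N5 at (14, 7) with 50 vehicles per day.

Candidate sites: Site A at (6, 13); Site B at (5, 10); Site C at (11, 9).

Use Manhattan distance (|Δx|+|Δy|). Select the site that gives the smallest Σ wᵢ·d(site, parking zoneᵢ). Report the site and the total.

Total weighted distance at each candidate:
  Site A (6, 13): total = 1774
  Site B (5, 10): total = 2110
  Site C (11, 9): total = 1206
Minimum is at Site C with total 1206 blocks.

Site C, total 1206 blocks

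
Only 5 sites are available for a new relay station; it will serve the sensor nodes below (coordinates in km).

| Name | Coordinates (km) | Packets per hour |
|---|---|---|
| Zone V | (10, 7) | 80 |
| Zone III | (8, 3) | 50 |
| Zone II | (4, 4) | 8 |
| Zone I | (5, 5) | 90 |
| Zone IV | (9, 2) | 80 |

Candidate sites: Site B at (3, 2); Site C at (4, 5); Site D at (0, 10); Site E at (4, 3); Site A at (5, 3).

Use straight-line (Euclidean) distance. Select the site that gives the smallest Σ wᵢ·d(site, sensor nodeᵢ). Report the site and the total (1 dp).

Site A, total 1183.4 km

Total weighted distance at each candidate:
  Site B (3, 2): total = 1765.5
  Site C (4, 5): total = 1294.0
  Site D (0, 10): total = 3024.1
  Site E (4, 3): total = 1394.1
  Site A (5, 3): total = 1183.4
Minimum is at Site A with total 1183.4 km.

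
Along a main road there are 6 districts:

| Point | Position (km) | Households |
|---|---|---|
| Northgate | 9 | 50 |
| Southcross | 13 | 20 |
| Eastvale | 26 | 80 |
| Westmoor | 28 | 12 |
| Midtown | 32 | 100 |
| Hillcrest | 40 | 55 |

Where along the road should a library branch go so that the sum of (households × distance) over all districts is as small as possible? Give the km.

x = 28

For a sum of weighted absolute distances on a line, the optimum is the weighted median (not the mean). Total weight W = 317; half-weight = 158.5.
Sort by position and accumulate weight:
  km 9 (Northgate, w=50) → cum 50
  km 13 (Southcross, w=20) → cum 70
  km 26 (Eastvale, w=80) → cum 150
  km 28 (Westmoor, w=12) → cum 162  ≥ 158.5 → median here
  km 32 (Midtown, w=100) → cum 262
  km 40 (Hillcrest, w=55) → cum 317
Optimal location: km 28.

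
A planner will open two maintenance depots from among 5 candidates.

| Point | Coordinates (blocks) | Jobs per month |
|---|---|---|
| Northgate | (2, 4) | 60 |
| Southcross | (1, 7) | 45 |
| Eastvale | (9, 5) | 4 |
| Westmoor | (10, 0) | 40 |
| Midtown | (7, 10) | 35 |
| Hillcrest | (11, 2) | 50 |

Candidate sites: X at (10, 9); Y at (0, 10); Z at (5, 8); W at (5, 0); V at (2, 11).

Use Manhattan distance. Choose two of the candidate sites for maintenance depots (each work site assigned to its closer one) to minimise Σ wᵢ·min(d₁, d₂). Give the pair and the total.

{Z, W}, total 1413

Evaluate every pair (each demand assigned to the nearer of the two):
  {Z, W}: total = 1413
  {Y, W}: total = 1481
  {W, V}: total = 1491
  {X, Z}: total = 1565
  {X, V}: total = 1565
  {X, Y}: total = 1580
  {X, W}: total = 1675
  {Y, Z}: total = 1888
  {Z, V}: total = 1933
  {Y, V}: total = 2522
Best pair: {Z, W} with total 1413.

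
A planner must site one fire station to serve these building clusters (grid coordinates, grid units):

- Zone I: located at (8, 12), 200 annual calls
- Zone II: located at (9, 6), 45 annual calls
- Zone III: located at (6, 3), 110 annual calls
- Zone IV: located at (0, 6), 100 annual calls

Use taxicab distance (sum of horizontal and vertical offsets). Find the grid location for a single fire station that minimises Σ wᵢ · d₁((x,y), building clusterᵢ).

(8, 6)

Manhattan distance separates: Σwᵢ(|x−xᵢ|+|y−yᵢ|) = Σwᵢ|x−xᵢ| + Σwᵢ|y−yᵢ|, so x and y are optimised independently as 1-D weighted medians.
Total weight W = 455; half = 227.5.
x-coordinate, sorted with cumulative weight:
  x=0 (Zone IV, w=100) cum 100
  x=6 (Zone III, w=110) cum 210
  x=8 (Zone I, w=200) cum 410  ← median
  x=9 (Zone II, w=45) cum 455
⇒ x* = 8
y-coordinate, sorted with cumulative weight:
  y=3 (Zone III, w=110) cum 110
  y=6 (Zone II, w=45) cum 155
  y=6 (Zone IV, w=100) cum 255  ← median
  y=12 (Zone I, w=200) cum 455
⇒ y* = 6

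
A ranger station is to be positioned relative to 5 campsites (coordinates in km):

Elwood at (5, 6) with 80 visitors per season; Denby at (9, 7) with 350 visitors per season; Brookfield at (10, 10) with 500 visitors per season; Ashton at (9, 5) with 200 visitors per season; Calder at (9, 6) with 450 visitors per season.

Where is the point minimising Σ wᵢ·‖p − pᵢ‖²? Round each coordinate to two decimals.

(9.11, 7.36)

The minimiser of Σwᵢ‖p−pᵢ‖² is the weighted centroid p* = (Σwᵢpᵢ)/(Σwᵢ).
Σwᵢ = 1580.
Σwᵢxᵢ = 80·5 + 350·9 + 500·10 + 200·9 + 450·9 = 14400.
Σwᵢyᵢ = 80·6 + 350·7 + 500·10 + 200·5 + 450·6 = 11630.
x* = 14400/1580 = 9.11, y* = 11630/1580 = 7.36.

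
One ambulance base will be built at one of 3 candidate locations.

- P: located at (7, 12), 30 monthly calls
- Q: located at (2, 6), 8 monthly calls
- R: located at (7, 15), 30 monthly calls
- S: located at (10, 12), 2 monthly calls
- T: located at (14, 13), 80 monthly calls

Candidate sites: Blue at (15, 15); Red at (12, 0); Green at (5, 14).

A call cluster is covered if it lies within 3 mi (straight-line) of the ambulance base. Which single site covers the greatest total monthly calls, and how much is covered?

Coverage radius r = 3 mi; a point is covered iff (Δx)²+(Δy)² ≤ 3² = 9.
  Blue (15, 15): covers {T} → 80
  Red (12, 0): covers {none} → 0
  Green (5, 14): covers {P, R} → 60
Maximum coverage at Blue: 80 monthly calls.

Blue, covering 80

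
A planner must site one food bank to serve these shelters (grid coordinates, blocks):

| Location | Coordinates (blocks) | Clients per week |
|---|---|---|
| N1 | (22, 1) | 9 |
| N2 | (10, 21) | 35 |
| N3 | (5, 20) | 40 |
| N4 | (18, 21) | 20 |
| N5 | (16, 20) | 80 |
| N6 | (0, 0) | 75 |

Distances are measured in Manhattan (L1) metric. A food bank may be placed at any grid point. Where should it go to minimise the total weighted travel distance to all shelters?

Manhattan distance separates: Σwᵢ(|x−xᵢ|+|y−yᵢ|) = Σwᵢ|x−xᵢ| + Σwᵢ|y−yᵢ|, so x and y are optimised independently as 1-D weighted medians.
Total weight W = 259; half = 129.5.
x-coordinate, sorted with cumulative weight:
  x=0 (N6, w=75) cum 75
  x=5 (N3, w=40) cum 115
  x=10 (N2, w=35) cum 150  ← median
  x=16 (N5, w=80) cum 230
  x=18 (N4, w=20) cum 250
  x=22 (N1, w=9) cum 259
⇒ x* = 10
y-coordinate, sorted with cumulative weight:
  y=0 (N6, w=75) cum 75
  y=1 (N1, w=9) cum 84
  y=20 (N3, w=40) cum 124
  y=20 (N5, w=80) cum 204  ← median
  y=21 (N2, w=35) cum 239
  y=21 (N4, w=20) cum 259
⇒ y* = 20

(10, 20)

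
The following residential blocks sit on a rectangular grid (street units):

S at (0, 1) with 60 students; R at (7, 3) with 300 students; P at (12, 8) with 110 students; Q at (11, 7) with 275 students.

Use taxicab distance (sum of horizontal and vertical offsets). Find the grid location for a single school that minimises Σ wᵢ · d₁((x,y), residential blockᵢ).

(11, 7)

Manhattan distance separates: Σwᵢ(|x−xᵢ|+|y−yᵢ|) = Σwᵢ|x−xᵢ| + Σwᵢ|y−yᵢ|, so x and y are optimised independently as 1-D weighted medians.
Total weight W = 745; half = 372.5.
x-coordinate, sorted with cumulative weight:
  x=0 (S, w=60) cum 60
  x=7 (R, w=300) cum 360
  x=11 (Q, w=275) cum 635  ← median
  x=12 (P, w=110) cum 745
⇒ x* = 11
y-coordinate, sorted with cumulative weight:
  y=1 (S, w=60) cum 60
  y=3 (R, w=300) cum 360
  y=7 (Q, w=275) cum 635  ← median
  y=8 (P, w=110) cum 745
⇒ y* = 7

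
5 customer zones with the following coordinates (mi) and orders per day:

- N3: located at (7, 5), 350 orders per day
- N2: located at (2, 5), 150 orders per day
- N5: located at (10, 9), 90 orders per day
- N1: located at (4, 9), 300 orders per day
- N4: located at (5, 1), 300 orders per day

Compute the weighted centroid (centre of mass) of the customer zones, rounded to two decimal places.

The minimiser of Σwᵢ‖p−pᵢ‖² is the weighted centroid p* = (Σwᵢpᵢ)/(Σwᵢ).
Σwᵢ = 1190.
Σwᵢxᵢ = 350·7 + 150·2 + 90·10 + 300·4 + 300·5 = 6350.
Σwᵢyᵢ = 350·5 + 150·5 + 90·9 + 300·9 + 300·1 = 6310.
x* = 6350/1190 = 5.34, y* = 6310/1190 = 5.30.

(5.34, 5.30)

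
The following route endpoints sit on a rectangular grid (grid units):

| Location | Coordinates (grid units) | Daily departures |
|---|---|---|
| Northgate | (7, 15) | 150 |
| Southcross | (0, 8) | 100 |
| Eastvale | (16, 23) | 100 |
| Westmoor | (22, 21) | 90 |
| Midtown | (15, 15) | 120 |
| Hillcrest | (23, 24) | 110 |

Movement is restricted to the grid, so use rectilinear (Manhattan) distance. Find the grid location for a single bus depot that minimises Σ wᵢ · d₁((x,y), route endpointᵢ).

Manhattan distance separates: Σwᵢ(|x−xᵢ|+|y−yᵢ|) = Σwᵢ|x−xᵢ| + Σwᵢ|y−yᵢ|, so x and y are optimised independently as 1-D weighted medians.
Total weight W = 670; half = 335.
x-coordinate, sorted with cumulative weight:
  x=0 (Southcross, w=100) cum 100
  x=7 (Northgate, w=150) cum 250
  x=15 (Midtown, w=120) cum 370  ← median
  x=16 (Eastvale, w=100) cum 470
  x=22 (Westmoor, w=90) cum 560
  x=23 (Hillcrest, w=110) cum 670
⇒ x* = 15
y-coordinate, sorted with cumulative weight:
  y=8 (Southcross, w=100) cum 100
  y=15 (Northgate, w=150) cum 250
  y=15 (Midtown, w=120) cum 370  ← median
  y=21 (Westmoor, w=90) cum 460
  y=23 (Eastvale, w=100) cum 560
  y=24 (Hillcrest, w=110) cum 670
⇒ y* = 15

(15, 15)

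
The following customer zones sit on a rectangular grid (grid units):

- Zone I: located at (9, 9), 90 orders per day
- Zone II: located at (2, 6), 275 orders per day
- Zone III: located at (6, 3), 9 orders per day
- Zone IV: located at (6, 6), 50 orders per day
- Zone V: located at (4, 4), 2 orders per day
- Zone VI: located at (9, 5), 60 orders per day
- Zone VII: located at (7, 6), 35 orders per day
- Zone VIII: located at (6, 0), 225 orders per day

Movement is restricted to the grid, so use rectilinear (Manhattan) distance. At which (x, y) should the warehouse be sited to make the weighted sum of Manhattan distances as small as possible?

Manhattan distance separates: Σwᵢ(|x−xᵢ|+|y−yᵢ|) = Σwᵢ|x−xᵢ| + Σwᵢ|y−yᵢ|, so x and y are optimised independently as 1-D weighted medians.
Total weight W = 746; half = 373.
x-coordinate, sorted with cumulative weight:
  x=2 (Zone II, w=275) cum 275
  x=4 (Zone V, w=2) cum 277
  x=6 (Zone III, w=9) cum 286
  x=6 (Zone IV, w=50) cum 336
  x=6 (Zone VIII, w=225) cum 561  ← median
  x=7 (Zone VII, w=35) cum 596
  x=9 (Zone I, w=90) cum 686
  x=9 (Zone VI, w=60) cum 746
⇒ x* = 6
y-coordinate, sorted with cumulative weight:
  y=0 (Zone VIII, w=225) cum 225
  y=3 (Zone III, w=9) cum 234
  y=4 (Zone V, w=2) cum 236
  y=5 (Zone VI, w=60) cum 296
  y=6 (Zone II, w=275) cum 571  ← median
  y=6 (Zone IV, w=50) cum 621
  y=6 (Zone VII, w=35) cum 656
  y=9 (Zone I, w=90) cum 746
⇒ y* = 6

(6, 6)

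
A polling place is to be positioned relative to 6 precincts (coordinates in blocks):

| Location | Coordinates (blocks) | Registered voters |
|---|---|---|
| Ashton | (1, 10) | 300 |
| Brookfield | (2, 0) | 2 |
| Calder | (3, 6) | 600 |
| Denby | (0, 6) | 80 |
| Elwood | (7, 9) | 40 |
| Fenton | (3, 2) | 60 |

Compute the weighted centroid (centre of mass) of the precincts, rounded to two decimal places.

(2.37, 6.99)

The minimiser of Σwᵢ‖p−pᵢ‖² is the weighted centroid p* = (Σwᵢpᵢ)/(Σwᵢ).
Σwᵢ = 1082.
Σwᵢxᵢ = 300·1 + 2·2 + 600·3 + 80·0 + 40·7 + 60·3 = 2564.
Σwᵢyᵢ = 300·10 + 2·0 + 600·6 + 80·6 + 40·9 + 60·2 = 7560.
x* = 2564/1082 = 2.37, y* = 7560/1082 = 6.99.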